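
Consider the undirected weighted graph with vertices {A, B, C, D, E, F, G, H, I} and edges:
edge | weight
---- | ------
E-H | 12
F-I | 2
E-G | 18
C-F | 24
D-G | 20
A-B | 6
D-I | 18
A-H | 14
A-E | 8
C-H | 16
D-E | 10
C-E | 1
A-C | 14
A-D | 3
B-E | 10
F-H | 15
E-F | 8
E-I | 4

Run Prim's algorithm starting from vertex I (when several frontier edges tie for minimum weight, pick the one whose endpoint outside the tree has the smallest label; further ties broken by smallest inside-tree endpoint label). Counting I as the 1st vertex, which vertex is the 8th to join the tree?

H

Prim's algorithm from I:
Step 1: cheapest edge leaving the tree is F-I (2); add F.
Step 2: cheapest edge leaving the tree is E-I (4); add E.
Step 3: cheapest edge leaving the tree is C-E (1); add C.
Step 4: cheapest edge leaving the tree is A-E (8); add A.
Step 5: cheapest edge leaving the tree is A-D (3); add D.
Step 6: cheapest edge leaving the tree is A-B (6); add B.
Step 7: cheapest edge leaving the tree is E-H (12); add H.
Step 8: cheapest edge leaving the tree is E-G (18); add G.
Vertex order: I, F, E, C, A, D, B, H, G. The 8th vertex is H.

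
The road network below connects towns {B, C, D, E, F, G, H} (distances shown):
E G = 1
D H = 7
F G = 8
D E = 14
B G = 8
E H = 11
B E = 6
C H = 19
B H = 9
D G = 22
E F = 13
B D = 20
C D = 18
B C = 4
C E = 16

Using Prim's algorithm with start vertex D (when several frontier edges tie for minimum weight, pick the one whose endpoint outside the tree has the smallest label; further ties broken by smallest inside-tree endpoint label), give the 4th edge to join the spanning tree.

B-E

Prim's algorithm from D:
Step 1: cheapest edge leaving the tree is D H (7); add H.
Step 2: cheapest edge leaving the tree is B H (9); add B.
Step 3: cheapest edge leaving the tree is B C (4); add C.
Step 4: cheapest edge leaving the tree is B E (6); add E.
Step 5: cheapest edge leaving the tree is E G (1); add G.
Step 6: cheapest edge leaving the tree is F G (8); add F.
The 4th edge added is B E.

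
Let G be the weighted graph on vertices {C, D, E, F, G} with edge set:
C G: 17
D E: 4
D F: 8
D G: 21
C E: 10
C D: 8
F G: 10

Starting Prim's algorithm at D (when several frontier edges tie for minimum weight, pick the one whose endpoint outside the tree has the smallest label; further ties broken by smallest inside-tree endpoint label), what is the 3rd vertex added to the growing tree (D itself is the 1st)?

Prim, starting at D.
Step 1: cheapest edge leaving the tree is D E (4); add E.
Step 2: cheapest edge leaving the tree is C D (8); add C.
Step 3: cheapest edge leaving the tree is D F (8); add F.
Step 4: cheapest edge leaving the tree is F G (10); add G.
Vertex order: D, E, C, F, G. The 3rd vertex is C.

C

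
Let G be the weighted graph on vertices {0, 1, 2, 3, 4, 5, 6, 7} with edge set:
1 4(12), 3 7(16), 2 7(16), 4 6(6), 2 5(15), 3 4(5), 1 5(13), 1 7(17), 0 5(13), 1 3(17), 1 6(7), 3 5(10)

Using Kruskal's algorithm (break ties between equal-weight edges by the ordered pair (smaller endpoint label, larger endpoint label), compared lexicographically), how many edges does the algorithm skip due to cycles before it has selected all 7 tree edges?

Kruskal's algorithm — process edges by increasing weight (ties by edge label):
3 4 (5): add — endpoints in different components.
4 6 (6): add — endpoints in different components.
1 6 (7): add — endpoints in different components.
3 5 (10): add — endpoints in different components.
1 4 (12): skip — 1 and 4 already connected.
0 5 (13): add — endpoints in different components.
1 5 (13): skip — 1 and 5 already connected.
2 5 (15): add — endpoints in different components.
2 7 (16): add — endpoints in different components.
Edges rejected before the tree was complete: 2.

2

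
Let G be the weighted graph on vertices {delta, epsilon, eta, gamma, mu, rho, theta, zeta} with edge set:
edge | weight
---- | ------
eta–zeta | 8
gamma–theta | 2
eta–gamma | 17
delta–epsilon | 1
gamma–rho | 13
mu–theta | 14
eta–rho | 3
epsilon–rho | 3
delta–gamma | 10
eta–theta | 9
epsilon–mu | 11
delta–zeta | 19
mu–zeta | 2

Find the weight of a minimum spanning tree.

Kruskal: consider edges lightest-first.
delta–epsilon (1): add — endpoints in different components.
gamma–theta (2): add — endpoints in different components.
mu–zeta (2): add — endpoints in different components.
epsilon–rho (3): add — endpoints in different components.
eta–rho (3): add — endpoints in different components.
eta–zeta (8): add — endpoints in different components.
eta–theta (9): add — endpoints in different components.
MST edges: delta–epsilon, gamma–theta, mu–zeta, epsilon–rho, eta–rho, eta–zeta, eta–theta; total weight 1+2+2+3+3+8+9 = 28.

28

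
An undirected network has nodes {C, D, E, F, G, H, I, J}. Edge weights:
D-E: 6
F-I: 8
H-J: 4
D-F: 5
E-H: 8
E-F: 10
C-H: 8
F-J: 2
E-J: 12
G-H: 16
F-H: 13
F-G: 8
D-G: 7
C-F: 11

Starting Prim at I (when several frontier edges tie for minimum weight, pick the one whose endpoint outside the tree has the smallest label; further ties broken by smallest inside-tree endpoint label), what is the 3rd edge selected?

Prim, starting at I.
Step 1: frontier [F-I 8] → take F-I (8); add F.
Step 2: frontier [F-J 2, D-F 5, F-G 8, E-F 10, C-F 11, F-H 13] → take F-J (2); add J.
Step 3: frontier [D-F 5, F-G 8, E-F 10, C-F 11, F-H 13, H-J 4, E-J 12] → take H-J (4); add H.
Step 4: frontier [D-F 5, F-G 8, E-F 10, C-F 11, C-H 8, E-H 8, G-H 16, E-J 12] → take D-F (5); add D.
Step 5: frontier [D-E 6, D-G 7, F-G 8, E-F 10, C-F 11, C-H 8, E-H 8, G-H 16, E-J 12] → take D-E (6); add E.
Step 6: frontier [D-G 7, F-G 8, C-F 11, C-H 8, G-H 16] → take D-G (7); add G.
Step 7: frontier [C-F 11, C-H 8] → take C-H (8); add C.
The 3rd edge added is H-J.

H-J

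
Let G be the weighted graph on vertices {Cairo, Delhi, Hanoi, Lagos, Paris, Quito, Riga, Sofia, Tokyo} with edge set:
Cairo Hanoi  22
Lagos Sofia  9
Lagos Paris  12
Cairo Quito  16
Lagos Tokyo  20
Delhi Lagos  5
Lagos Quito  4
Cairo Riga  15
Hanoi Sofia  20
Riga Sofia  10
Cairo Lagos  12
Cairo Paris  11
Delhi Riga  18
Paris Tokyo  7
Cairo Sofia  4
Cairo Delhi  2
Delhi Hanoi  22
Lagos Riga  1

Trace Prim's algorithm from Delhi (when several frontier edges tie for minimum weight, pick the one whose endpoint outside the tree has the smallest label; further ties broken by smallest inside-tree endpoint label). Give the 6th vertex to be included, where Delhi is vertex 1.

Quito

Grow the tree from Delhi using Prim:
Step 1: cheapest edge leaving the tree is Cairo Delhi (2); add Cairo.
Step 2: cheapest edge leaving the tree is Cairo Sofia (4); add Sofia.
Step 3: cheapest edge leaving the tree is Delhi Lagos (5); add Lagos.
Step 4: cheapest edge leaving the tree is Lagos Riga (1); add Riga.
Step 5: cheapest edge leaving the tree is Lagos Quito (4); add Quito.
Step 6: cheapest edge leaving the tree is Cairo Paris (11); add Paris.
Step 7: cheapest edge leaving the tree is Paris Tokyo (7); add Tokyo.
Step 8: cheapest edge leaving the tree is Hanoi Sofia (20); add Hanoi.
Vertex order: Delhi, Cairo, Sofia, Lagos, Riga, Quito, Paris, Tokyo, Hanoi. The 6th vertex is Quito.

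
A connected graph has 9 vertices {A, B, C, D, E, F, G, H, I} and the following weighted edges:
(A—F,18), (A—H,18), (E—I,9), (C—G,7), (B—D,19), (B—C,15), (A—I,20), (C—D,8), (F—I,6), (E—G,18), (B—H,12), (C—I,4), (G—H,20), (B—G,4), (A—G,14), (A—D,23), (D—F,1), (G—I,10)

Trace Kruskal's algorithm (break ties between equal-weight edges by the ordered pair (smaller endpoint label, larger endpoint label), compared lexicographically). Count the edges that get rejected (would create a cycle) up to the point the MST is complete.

2

Kruskal: consider edges lightest-first.
D—F (1): add — endpoints in different components.
B—G (4): add — endpoints in different components.
C—I (4): add — endpoints in different components.
F—I (6): add — endpoints in different components.
C—G (7): add — endpoints in different components.
C—D (8): skip — C and D already connected.
E—I (9): add — endpoints in different components.
G—I (10): skip — G and I already connected.
B—H (12): add — endpoints in different components.
A—G (14): add — endpoints in different components.
Edges rejected before the tree was complete: 2.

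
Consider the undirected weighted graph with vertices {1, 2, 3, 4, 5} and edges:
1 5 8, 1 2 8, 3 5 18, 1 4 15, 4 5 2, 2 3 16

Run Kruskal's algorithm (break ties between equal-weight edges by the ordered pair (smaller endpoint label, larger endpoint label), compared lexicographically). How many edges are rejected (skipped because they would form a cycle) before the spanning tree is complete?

Kruskal: consider edges lightest-first.
4 5 (2): add — endpoints in different components.
1 2 (8): add — endpoints in different components.
1 5 (8): add — endpoints in different components.
1 4 (15): skip — 1 and 4 already connected.
2 3 (16): add — endpoints in different components.
Edges rejected before the tree was complete: 1.

1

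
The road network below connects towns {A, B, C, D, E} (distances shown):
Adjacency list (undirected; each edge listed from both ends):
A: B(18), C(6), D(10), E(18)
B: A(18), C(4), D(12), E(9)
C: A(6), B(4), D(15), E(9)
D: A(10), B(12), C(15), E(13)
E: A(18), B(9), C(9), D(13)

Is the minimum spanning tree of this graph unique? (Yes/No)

Kruskal: consider edges lightest-first.
B—C (4): add — endpoints in different components.
A—C (6): add — endpoints in different components.
B—E (9): add — endpoints in different components.
C—E (9): skip — C and E already connected.
A—D (10): add — endpoints in different components.
Non-tree edge C—E has weight 9, equal to the heaviest edge on its tree cycle — swapping gives another MST of the same weight. Not unique.

No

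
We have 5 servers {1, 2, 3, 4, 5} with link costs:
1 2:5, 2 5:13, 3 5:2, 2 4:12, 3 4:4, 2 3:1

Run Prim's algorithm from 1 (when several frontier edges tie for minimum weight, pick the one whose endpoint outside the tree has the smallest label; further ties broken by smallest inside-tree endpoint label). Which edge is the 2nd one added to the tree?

Grow the tree from 1 using Prim:
Step 1: frontier [1 2 5] → take 1 2 (5); add 2.
Step 2: frontier [2 3 1, 2 4 12, 2 5 13] → take 2 3 (1); add 3.
Step 3: frontier [2 4 12, 2 5 13, 3 5 2, 3 4 4] → take 3 5 (2); add 5.
Step 4: frontier [2 4 12, 3 4 4] → take 3 4 (4); add 4.
The 2nd edge added is 2 3.

2-3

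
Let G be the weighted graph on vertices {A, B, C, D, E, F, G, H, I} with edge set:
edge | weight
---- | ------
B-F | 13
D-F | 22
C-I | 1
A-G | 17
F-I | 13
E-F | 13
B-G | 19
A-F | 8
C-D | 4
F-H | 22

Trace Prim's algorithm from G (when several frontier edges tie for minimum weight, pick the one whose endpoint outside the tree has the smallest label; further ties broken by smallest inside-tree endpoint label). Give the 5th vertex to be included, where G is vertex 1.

E

Grow the tree from G using Prim:
Step 1: frontier [A-G 17, B-G 19] → take A-G (17); add A.
Step 2: frontier [A-F 8, B-G 19] → take A-F (8); add F.
Step 3: frontier [B-F 13, E-F 13, F-I 13, D-F 22, F-H 22, B-G 19] → take B-F (13); add B.
Step 4: frontier [E-F 13, F-I 13, D-F 22, F-H 22] → take E-F (13); add E.
Step 5: frontier [F-I 13, D-F 22, F-H 22] → take F-I (13); add I.
Step 6: frontier [D-F 22, F-H 22, C-I 1] → take C-I (1); add C.
Step 7: frontier [C-D 4, D-F 22, F-H 22] → take C-D (4); add D.
Step 8: frontier [F-H 22] → take F-H (22); add H.
Vertex order: G, A, F, B, E, I, C, D, H. The 5th vertex is E.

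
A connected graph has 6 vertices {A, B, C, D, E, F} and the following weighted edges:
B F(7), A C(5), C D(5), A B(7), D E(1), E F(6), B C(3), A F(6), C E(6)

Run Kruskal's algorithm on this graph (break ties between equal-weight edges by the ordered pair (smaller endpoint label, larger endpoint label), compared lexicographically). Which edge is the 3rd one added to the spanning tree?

Kruskal: consider edges lightest-first.
D E (1): add. Components now {A} {B} {C} {D,E} {F}
B C (3): add. Components now {A} {B,C} {D,E} {F}
A C (5): add. Components now {A,B,C} {D,E} {F}
C D (5): add. Components now {A,B,C,D,E} {F}
A F (6): add. Components now {A,B,C,D,E,F}
The 3rd edge added is A C.

A-C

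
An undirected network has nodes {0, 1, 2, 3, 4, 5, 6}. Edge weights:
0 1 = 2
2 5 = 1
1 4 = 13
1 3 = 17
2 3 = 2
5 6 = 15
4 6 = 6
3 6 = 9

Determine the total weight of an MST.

Kruskal: consider edges lightest-first.
2 5 (1): add. Components now {0} {1} {2,5} {3} {4} {6}
0 1 (2): add. Components now {0,1} {2,5} {3} {4} {6}
2 3 (2): add. Components now {0,1} {2,3,5} {4} {6}
4 6 (6): add. Components now {0,1} {2,3,5} {4,6}
3 6 (9): add. Components now {0,1} {2,3,4,5,6}
1 4 (13): add. Components now {0,1,2,3,4,5,6}
MST edges: 2 5, 0 1, 2 3, 4 6, 3 6, 1 4; total weight 1+2+2+6+9+13 = 33.

33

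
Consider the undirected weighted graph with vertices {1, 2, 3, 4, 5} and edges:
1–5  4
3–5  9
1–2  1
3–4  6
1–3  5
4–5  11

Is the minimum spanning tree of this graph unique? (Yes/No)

Yes

Sort edges by weight, then run Kruskal:
1–2 (1): add. Components now {1,2} {3} {4} {5}
1–5 (4): add. Components now {1,2,5} {3} {4}
1–3 (5): add. Components now {1,2,3,5} {4}
3–4 (6): add. Components now {1,2,3,4,5}
Every non-tree edge has weight strictly greater than the heaviest edge on the tree path between its endpoints, so the MST is unique.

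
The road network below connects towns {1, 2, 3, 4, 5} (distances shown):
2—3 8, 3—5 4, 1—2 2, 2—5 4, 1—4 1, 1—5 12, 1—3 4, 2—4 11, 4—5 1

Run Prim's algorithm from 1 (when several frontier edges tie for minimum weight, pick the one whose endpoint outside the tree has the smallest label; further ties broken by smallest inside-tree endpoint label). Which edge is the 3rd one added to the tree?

Grow the tree from 1 using Prim:
Step 1: cheapest edge leaving the tree is 1—4 (1); add 4.
Step 2: cheapest edge leaving the tree is 4—5 (1); add 5.
Step 3: cheapest edge leaving the tree is 1—2 (2); add 2.
Step 4: cheapest edge leaving the tree is 1—3 (4); add 3.
The 3rd edge added is 1—2.

1-2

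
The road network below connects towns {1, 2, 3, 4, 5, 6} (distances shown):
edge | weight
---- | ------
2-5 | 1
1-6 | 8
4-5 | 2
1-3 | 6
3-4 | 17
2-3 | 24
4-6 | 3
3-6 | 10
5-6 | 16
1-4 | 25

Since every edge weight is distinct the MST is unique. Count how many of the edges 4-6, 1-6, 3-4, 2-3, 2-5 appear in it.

3

Sort edges by weight, then run Kruskal:
2-5 (1): add — endpoints in different components.
4-5 (2): add — endpoints in different components.
4-6 (3): add — endpoints in different components.
1-3 (6): add — endpoints in different components.
1-6 (8): add — endpoints in different components.
MST edge set: {2-5, 4-5, 4-6, 1-3, 1-6}.
Of the listed edges, {4-6, 1-6, 2-5} are in the MST → 3.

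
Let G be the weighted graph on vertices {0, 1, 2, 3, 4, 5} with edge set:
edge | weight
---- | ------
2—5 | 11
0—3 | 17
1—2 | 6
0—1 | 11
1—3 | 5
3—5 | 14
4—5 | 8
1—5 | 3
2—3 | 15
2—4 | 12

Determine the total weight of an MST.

Sort edges by weight, then run Kruskal:
1—5 (3): add. Components now {0} {1,5} {2} {3} {4}
1—3 (5): add. Components now {0} {1,3,5} {2} {4}
1—2 (6): add. Components now {0} {1,2,3,5} {4}
4—5 (8): add. Components now {0} {1,2,3,4,5}
0—1 (11): add. Components now {0,1,2,3,4,5}
MST edges: 1—5, 1—3, 1—2, 4—5, 0—1; total weight 3+5+6+8+11 = 33.

33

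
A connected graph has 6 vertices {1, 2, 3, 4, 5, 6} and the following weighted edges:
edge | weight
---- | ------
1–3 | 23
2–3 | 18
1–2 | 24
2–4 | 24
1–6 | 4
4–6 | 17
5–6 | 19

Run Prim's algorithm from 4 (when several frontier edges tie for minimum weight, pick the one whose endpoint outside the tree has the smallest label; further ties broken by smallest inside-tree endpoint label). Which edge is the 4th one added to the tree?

Prim, starting at 4.
Step 1: frontier [4–6 17, 2–4 24] → take 4–6 (17); add 6.
Step 2: frontier [2–4 24, 1–6 4, 5–6 19] → take 1–6 (4); add 1.
Step 3: frontier [1–3 23, 1–2 24, 2–4 24, 5–6 19] → take 5–6 (19); add 5.
Step 4: frontier [1–3 23, 1–2 24, 2–4 24] → take 1–3 (23); add 3.
Step 5: frontier [1–2 24, 2–3 18, 2–4 24] → take 2–3 (18); add 2.
The 4th edge added is 1–3.

1-3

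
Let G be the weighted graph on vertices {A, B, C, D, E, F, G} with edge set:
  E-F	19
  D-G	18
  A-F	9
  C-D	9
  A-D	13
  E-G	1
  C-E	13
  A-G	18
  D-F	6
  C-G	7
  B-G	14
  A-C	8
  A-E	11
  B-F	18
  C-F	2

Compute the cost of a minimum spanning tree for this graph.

38

Sort edges by weight, then run Kruskal:
E-G (1): add — endpoints in different components.
C-F (2): add — endpoints in different components.
D-F (6): add — endpoints in different components.
C-G (7): add — endpoints in different components.
A-C (8): add — endpoints in different components.
A-F (9): skip — A and F already connected.
C-D (9): skip — C and D already connected.
A-E (11): skip — A and E already connected.
A-D (13): skip — A and D already connected.
C-E (13): skip — C and E already connected.
B-G (14): add — endpoints in different components.
MST edges: E-G, C-F, D-F, C-G, A-C, B-G; total weight 1+2+6+7+8+14 = 38.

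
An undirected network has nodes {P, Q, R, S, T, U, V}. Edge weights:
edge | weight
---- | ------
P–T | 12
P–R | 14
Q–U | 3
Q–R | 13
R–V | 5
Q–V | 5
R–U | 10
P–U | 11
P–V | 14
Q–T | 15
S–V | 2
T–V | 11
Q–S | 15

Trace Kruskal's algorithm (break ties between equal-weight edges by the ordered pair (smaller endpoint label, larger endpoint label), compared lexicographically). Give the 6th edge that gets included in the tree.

T-V

Kruskal's algorithm — process edges by increasing weight (ties by edge label):
S–V (2): add. Components now {R} {P} {T} {S,V} {Q} {U}
Q–U (3): add. Components now {R} {P} {T} {S,V} {Q,U}
Q–V (5): add. Components now {R} {P} {T} {Q,S,U,V}
R–V (5): add. Components now {Q,R,S,U,V} {P} {T}
R–U (10): skip — R and U already connected.
P–U (11): add. Components now {P,Q,R,S,U,V} {T}
T–V (11): add. Components now {P,Q,R,S,T,U,V}
The 6th edge added is T–V.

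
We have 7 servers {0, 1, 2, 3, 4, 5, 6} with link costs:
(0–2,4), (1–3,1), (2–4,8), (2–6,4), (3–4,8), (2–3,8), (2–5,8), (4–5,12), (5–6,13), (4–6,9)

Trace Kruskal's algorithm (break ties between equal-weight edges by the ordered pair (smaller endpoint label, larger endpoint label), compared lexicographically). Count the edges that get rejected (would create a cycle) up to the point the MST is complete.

0

Kruskal: consider edges lightest-first.
1–3 (1): add — endpoints in different components.
0–2 (4): add — endpoints in different components.
2–6 (4): add — endpoints in different components.
2–3 (8): add — endpoints in different components.
2–4 (8): add — endpoints in different components.
2–5 (8): add — endpoints in different components.
Edges rejected before the tree was complete: 0.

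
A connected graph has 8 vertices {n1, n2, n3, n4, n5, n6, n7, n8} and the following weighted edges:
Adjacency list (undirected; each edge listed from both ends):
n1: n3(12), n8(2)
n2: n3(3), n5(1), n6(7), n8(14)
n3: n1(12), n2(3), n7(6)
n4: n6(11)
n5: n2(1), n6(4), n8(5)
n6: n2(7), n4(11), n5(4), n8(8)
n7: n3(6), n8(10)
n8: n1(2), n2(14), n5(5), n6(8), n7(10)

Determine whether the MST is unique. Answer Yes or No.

Yes

Kruskal's algorithm — process edges by increasing weight (ties by edge label):
n2–n5 (1): add — endpoints in different components.
n1–n8 (2): add — endpoints in different components.
n2–n3 (3): add — endpoints in different components.
n5–n6 (4): add — endpoints in different components.
n5–n8 (5): add — endpoints in different components.
n3–n7 (6): add — endpoints in different components.
n2–n6 (7): skip — n2 and n6 already connected.
n6–n8 (8): skip — n8 and n6 already connected.
n7–n8 (10): skip — n8 and n7 already connected.
n4–n6 (11): add — endpoints in different components.
Every non-tree edge has weight strictly greater than the heaviest edge on the tree path between its endpoints, so the MST is unique.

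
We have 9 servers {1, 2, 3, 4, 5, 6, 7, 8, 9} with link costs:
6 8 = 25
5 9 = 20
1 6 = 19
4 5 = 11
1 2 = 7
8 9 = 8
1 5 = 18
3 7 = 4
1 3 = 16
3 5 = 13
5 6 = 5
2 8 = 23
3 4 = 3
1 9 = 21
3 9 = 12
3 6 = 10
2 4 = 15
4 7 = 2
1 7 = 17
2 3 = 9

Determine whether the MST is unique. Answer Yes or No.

Sort edges by weight, then run Kruskal:
4 7 (2): add — endpoints in different components.
3 4 (3): add — endpoints in different components.
3 7 (4): skip — 3 and 7 already connected.
5 6 (5): add — endpoints in different components.
1 2 (7): add — endpoints in different components.
8 9 (8): add — endpoints in different components.
2 3 (9): add — endpoints in different components.
3 6 (10): add — endpoints in different components.
4 5 (11): skip — 4 and 5 already connected.
3 9 (12): add — endpoints in different components.
Every non-tree edge has weight strictly greater than the heaviest edge on the tree path between its endpoints, so the MST is unique.

Yes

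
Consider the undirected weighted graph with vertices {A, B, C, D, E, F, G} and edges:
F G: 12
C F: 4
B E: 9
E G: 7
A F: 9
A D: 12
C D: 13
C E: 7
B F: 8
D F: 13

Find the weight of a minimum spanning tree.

Grow the tree from F using Prim:
Step 1: cheapest edge leaving the tree is C F (4); add C.
Step 2: cheapest edge leaving the tree is C E (7); add E.
Step 3: cheapest edge leaving the tree is E G (7); add G.
Step 4: cheapest edge leaving the tree is B F (8); add B.
Step 5: cheapest edge leaving the tree is A F (9); add A.
Step 6: cheapest edge leaving the tree is A D (12); add D.
MST edges: C F, C E, E G, B F, A F, A D; total weight 4+7+7+8+9+12 = 47.

47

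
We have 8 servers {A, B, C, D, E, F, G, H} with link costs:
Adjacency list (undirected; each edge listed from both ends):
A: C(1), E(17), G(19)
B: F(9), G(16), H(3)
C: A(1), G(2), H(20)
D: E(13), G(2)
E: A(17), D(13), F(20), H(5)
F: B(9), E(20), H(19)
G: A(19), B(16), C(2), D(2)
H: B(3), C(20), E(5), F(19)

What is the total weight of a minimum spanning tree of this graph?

Sort edges by weight, then run Kruskal:
A C (1): add — endpoints in different components.
C G (2): add — endpoints in different components.
D G (2): add — endpoints in different components.
B H (3): add — endpoints in different components.
E H (5): add — endpoints in different components.
B F (9): add — endpoints in different components.
D E (13): add — endpoints in different components.
MST edges: A C, C G, D G, B H, E H, B F, D E; total weight 1+2+2+3+5+9+13 = 35.

35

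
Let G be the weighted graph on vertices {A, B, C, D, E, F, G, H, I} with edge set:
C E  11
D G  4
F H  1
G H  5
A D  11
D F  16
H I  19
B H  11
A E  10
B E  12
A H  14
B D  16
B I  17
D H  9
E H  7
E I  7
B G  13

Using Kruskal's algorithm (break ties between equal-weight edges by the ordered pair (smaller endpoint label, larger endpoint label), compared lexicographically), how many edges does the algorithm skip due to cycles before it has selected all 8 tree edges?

Kruskal's algorithm — process edges by increasing weight (ties by edge label):
F H (1): add — endpoints in different components.
D G (4): add — endpoints in different components.
G H (5): add — endpoints in different components.
E H (7): add — endpoints in different components.
E I (7): add — endpoints in different components.
D H (9): skip — D and H already connected.
A E (10): add — endpoints in different components.
A D (11): skip — A and D already connected.
B H (11): add — endpoints in different components.
C E (11): add — endpoints in different components.
Edges rejected before the tree was complete: 2.

2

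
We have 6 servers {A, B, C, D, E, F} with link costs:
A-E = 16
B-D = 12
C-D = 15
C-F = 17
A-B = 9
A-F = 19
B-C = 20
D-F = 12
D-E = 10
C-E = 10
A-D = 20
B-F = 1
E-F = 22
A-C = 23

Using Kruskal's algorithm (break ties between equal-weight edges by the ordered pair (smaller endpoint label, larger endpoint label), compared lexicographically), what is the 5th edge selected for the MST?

Kruskal's algorithm — process edges by increasing weight (ties by edge label):
B-F (1): add. Components now {A} {B,F} {C} {D} {E}
A-B (9): add. Components now {A,B,F} {C} {D} {E}
C-E (10): add. Components now {A,B,F} {C,E} {D}
D-E (10): add. Components now {A,B,F} {C,D,E}
B-D (12): add. Components now {A,B,C,D,E,F}
The 5th edge added is B-D.

B-D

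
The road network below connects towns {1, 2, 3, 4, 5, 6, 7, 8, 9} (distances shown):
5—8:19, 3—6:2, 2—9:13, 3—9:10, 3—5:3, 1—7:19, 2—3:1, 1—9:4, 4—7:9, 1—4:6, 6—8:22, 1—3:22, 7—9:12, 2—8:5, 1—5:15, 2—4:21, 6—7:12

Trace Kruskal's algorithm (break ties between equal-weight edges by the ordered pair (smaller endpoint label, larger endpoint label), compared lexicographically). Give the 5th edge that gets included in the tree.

Kruskal's algorithm — process edges by increasing weight (ties by edge label):
2—3 (1): add — endpoints in different components.
3—6 (2): add — endpoints in different components.
3—5 (3): add — endpoints in different components.
1—9 (4): add — endpoints in different components.
2—8 (5): add — endpoints in different components.
1—4 (6): add — endpoints in different components.
4—7 (9): add — endpoints in different components.
3—9 (10): add — endpoints in different components.
The 5th edge added is 2—8.

2-8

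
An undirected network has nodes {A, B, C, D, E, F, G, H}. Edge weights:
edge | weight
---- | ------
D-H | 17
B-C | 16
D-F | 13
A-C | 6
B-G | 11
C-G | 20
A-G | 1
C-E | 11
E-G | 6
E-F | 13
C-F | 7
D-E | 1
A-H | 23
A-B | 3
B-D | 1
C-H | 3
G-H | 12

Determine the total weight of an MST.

22

Prim's algorithm from B:
Step 1: cheapest edge leaving the tree is B-D (1); add D.
Step 2: cheapest edge leaving the tree is D-E (1); add E.
Step 3: cheapest edge leaving the tree is A-B (3); add A.
Step 4: cheapest edge leaving the tree is A-G (1); add G.
Step 5: cheapest edge leaving the tree is A-C (6); add C.
Step 6: cheapest edge leaving the tree is C-H (3); add H.
Step 7: cheapest edge leaving the tree is C-F (7); add F.
MST edges: B-D, D-E, A-B, A-G, A-C, C-H, C-F; total weight 1+1+3+1+6+3+7 = 22.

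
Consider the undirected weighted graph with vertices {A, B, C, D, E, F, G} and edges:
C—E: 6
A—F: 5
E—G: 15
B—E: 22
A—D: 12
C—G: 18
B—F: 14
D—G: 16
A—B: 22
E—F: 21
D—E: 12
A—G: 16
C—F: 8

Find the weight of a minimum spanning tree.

60

Prim's algorithm from F:
Step 1: cheapest edge leaving the tree is A—F (5); add A.
Step 2: cheapest edge leaving the tree is C—F (8); add C.
Step 3: cheapest edge leaving the tree is C—E (6); add E.
Step 4: cheapest edge leaving the tree is A—D (12); add D.
Step 5: cheapest edge leaving the tree is B—F (14); add B.
Step 6: cheapest edge leaving the tree is E—G (15); add G.
MST edges: A—F, C—F, C—E, A—D, B—F, E—G; total weight 5+8+6+12+14+15 = 60.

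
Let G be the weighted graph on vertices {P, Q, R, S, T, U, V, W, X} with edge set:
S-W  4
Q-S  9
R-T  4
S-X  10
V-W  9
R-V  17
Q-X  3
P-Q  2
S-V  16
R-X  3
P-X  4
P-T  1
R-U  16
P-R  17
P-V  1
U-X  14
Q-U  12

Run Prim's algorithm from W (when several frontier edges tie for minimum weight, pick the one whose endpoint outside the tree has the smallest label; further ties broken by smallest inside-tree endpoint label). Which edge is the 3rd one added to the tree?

Grow the tree from W using Prim:
Step 1: cheapest edge leaving the tree is S-W (4); add S.
Step 2: cheapest edge leaving the tree is Q-S (9); add Q.
Step 3: cheapest edge leaving the tree is P-Q (2); add P.
Step 4: cheapest edge leaving the tree is P-T (1); add T.
Step 5: cheapest edge leaving the tree is P-V (1); add V.
Step 6: cheapest edge leaving the tree is Q-X (3); add X.
Step 7: cheapest edge leaving the tree is R-X (3); add R.
Step 8: cheapest edge leaving the tree is Q-U (12); add U.
The 3rd edge added is P-Q.

P-Q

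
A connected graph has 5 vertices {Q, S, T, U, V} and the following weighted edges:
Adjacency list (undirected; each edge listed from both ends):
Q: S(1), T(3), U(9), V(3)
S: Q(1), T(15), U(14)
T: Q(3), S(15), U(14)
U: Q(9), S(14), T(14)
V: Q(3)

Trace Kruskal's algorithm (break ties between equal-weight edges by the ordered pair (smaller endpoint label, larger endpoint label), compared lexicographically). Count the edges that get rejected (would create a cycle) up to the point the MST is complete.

0

Sort edges by weight, then run Kruskal:
Q-S (1): add — endpoints in different components.
Q-T (3): add — endpoints in different components.
Q-V (3): add — endpoints in different components.
Q-U (9): add — endpoints in different components.
Edges rejected before the tree was complete: 0.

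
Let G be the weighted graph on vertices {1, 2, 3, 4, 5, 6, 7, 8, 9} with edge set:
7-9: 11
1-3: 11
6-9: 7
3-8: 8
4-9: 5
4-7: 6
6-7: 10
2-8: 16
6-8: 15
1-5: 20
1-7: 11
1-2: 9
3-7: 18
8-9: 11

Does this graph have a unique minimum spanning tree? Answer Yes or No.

Kruskal's algorithm — process edges by increasing weight (ties by edge label):
4-9 (5): add — endpoints in different components.
4-7 (6): add — endpoints in different components.
6-9 (7): add — endpoints in different components.
3-8 (8): add — endpoints in different components.
1-2 (9): add — endpoints in different components.
6-7 (10): skip — 6 and 7 already connected.
1-3 (11): add — endpoints in different components.
1-7 (11): add — endpoints in different components.
7-9 (11): skip — 7 and 9 already connected.
8-9 (11): skip — 8 and 9 already connected.
6-8 (15): skip — 6 and 8 already connected.
2-8 (16): skip — 2 and 8 already connected.
3-7 (18): skip — 3 and 7 already connected.
1-5 (20): add — endpoints in different components.
Non-tree edge 8-9 has weight 11, equal to the heaviest edge on its tree cycle — swapping gives another MST of the same weight. Not unique.

No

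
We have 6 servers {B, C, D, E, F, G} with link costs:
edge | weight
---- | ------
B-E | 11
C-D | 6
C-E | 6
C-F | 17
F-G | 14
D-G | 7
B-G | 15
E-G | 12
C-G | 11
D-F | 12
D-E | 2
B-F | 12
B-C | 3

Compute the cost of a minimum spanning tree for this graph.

Kruskal: consider edges lightest-first.
D-E (2): add. Components now {B} {C} {D,E} {F} {G}
B-C (3): add. Components now {B,C} {D,E} {F} {G}
C-D (6): add. Components now {B,C,D,E} {F} {G}
C-E (6): skip — C and E already connected.
D-G (7): add. Components now {B,C,D,E,G} {F}
B-E (11): skip — B and E already connected.
C-G (11): skip — C and G already connected.
B-F (12): add. Components now {B,C,D,E,F,G}
MST edges: D-E, B-C, C-D, D-G, B-F; total weight 2+3+6+7+12 = 30.

30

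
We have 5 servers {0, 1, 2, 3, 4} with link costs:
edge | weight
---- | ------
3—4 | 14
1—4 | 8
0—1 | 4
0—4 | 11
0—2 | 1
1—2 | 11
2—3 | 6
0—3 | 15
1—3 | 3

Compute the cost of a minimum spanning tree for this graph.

Grow the tree from 3 using Prim:
Step 1: frontier [1—3 3, 2—3 6, 3—4 14, 0—3 15] → take 1—3 (3); add 1.
Step 2: frontier [0—1 4, 1—4 8, 1—2 11, 2—3 6, 3—4 14, 0—3 15] → take 0—1 (4); add 0.
Step 3: frontier [0—2 1, 0—4 11, 1—4 8, 1—2 11, 2—3 6, 3—4 14] → take 0—2 (1); add 2.
Step 4: frontier [0—4 11, 1—4 8, 3—4 14] → take 1—4 (8); add 4.
MST edges: 1—3, 0—1, 0—2, 1—4; total weight 3+4+1+8 = 16.

16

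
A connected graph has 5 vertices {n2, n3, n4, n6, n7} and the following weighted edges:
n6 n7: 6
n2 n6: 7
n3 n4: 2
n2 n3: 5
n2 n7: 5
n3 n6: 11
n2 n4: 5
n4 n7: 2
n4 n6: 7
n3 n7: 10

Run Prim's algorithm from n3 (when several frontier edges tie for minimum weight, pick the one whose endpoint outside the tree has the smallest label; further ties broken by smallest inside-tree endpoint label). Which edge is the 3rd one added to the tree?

Prim's algorithm from n3:
Step 1: frontier [n3 n4 2, n2 n3 5, n3 n7 10, n3 n6 11] → take n3 n4 (2); add n4.
Step 2: frontier [n2 n3 5, n3 n7 10, n3 n6 11, n4 n7 2, n2 n4 5, n4 n6 7] → take n4 n7 (2); add n7.
Step 3: frontier [n2 n3 5, n3 n6 11, n2 n4 5, n4 n6 7, n2 n7 5, n6 n7 6] → take n2 n3 (5); add n2.
Step 4: frontier [n2 n6 7, n3 n6 11, n4 n6 7, n6 n7 6] → take n6 n7 (6); add n6.
The 3rd edge added is n2 n3.

n2-n3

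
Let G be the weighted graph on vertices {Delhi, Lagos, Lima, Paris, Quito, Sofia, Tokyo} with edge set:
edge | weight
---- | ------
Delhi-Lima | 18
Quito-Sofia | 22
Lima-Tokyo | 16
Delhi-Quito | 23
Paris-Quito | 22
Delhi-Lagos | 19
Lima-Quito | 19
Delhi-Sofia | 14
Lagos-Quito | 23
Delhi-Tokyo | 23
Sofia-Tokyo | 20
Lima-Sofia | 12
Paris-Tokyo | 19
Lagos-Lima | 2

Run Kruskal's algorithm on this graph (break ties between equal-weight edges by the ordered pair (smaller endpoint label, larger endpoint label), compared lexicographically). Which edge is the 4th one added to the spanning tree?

Lima-Tokyo

Kruskal's algorithm — process edges by increasing weight (ties by edge label):
Lagos-Lima (2): add. Components now {Sofia} {Lagos,Lima} {Quito} {Delhi} {Tokyo} {Paris}
Lima-Sofia (12): add. Components now {Lagos,Lima,Sofia} {Quito} {Delhi} {Tokyo} {Paris}
Delhi-Sofia (14): add. Components now {Delhi,Lagos,Lima,Sofia} {Quito} {Tokyo} {Paris}
Lima-Tokyo (16): add. Components now {Delhi,Lagos,Lima,Sofia,Tokyo} {Quito} {Paris}
Delhi-Lima (18): skip — Delhi and Lima already connected.
Delhi-Lagos (19): skip — Lagos and Delhi already connected.
Lima-Quito (19): add. Components now {Delhi,Lagos,Lima,Quito,Sofia,Tokyo} {Paris}
Paris-Tokyo (19): add. Components now {Delhi,Lagos,Lima,Paris,Quito,Sofia,Tokyo}
The 4th edge added is Lima-Tokyo.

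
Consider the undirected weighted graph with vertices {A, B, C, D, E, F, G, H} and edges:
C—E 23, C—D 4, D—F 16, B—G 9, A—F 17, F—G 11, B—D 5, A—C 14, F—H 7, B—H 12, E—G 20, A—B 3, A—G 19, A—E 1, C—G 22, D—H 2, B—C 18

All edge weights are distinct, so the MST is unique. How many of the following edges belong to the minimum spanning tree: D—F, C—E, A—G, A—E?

Sort edges by weight, then run Kruskal:
A—E (1): add — endpoints in different components.
D—H (2): add — endpoints in different components.
A—B (3): add — endpoints in different components.
C—D (4): add — endpoints in different components.
B—D (5): add — endpoints in different components.
F—H (7): add — endpoints in different components.
B—G (9): add — endpoints in different components.
MST edge set: {A—E, D—H, A—B, C—D, B—D, F—H, B—G}.
Of the listed edges, {A—E} are in the MST → 1.

1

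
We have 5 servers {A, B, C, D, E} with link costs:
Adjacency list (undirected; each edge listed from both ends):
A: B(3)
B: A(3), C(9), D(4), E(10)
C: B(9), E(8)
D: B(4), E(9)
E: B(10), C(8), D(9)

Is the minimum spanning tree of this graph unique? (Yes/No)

Kruskal: consider edges lightest-first.
A–B (3): add. Components now {A,B} {C} {D} {E}
B–D (4): add. Components now {A,B,D} {C} {E}
C–E (8): add. Components now {A,B,D} {C,E}
B–C (9): add. Components now {A,B,C,D,E}
Non-tree edge D–E has weight 9, equal to the heaviest edge on its tree cycle — swapping gives another MST of the same weight. Not unique.

No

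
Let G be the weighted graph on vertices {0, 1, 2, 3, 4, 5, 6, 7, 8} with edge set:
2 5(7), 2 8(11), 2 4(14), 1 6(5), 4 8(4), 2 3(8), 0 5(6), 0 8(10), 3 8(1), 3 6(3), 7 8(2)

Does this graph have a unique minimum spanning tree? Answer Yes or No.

Yes

Sort edges by weight, then run Kruskal:
3 8 (1): add — endpoints in different components.
7 8 (2): add — endpoints in different components.
3 6 (3): add — endpoints in different components.
4 8 (4): add — endpoints in different components.
1 6 (5): add — endpoints in different components.
0 5 (6): add — endpoints in different components.
2 5 (7): add — endpoints in different components.
2 3 (8): add — endpoints in different components.
Every non-tree edge has weight strictly greater than the heaviest edge on the tree path between its endpoints, so the MST is unique.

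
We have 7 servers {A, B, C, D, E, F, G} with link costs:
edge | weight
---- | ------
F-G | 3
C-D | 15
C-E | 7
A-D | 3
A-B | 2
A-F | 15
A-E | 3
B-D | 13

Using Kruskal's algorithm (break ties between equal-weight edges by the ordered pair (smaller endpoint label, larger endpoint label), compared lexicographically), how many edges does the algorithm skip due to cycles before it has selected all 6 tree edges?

1

Kruskal: consider edges lightest-first.
A-B (2): add. Components now {A,B} {C} {D} {E} {F} {G}
A-D (3): add. Components now {A,B,D} {C} {E} {F} {G}
A-E (3): add. Components now {A,B,D,E} {C} {F} {G}
F-G (3): add. Components now {A,B,D,E} {C} {F,G}
C-E (7): add. Components now {A,B,C,D,E} {F,G}
B-D (13): skip — B and D already connected.
A-F (15): add. Components now {A,B,C,D,E,F,G}
Edges rejected before the tree was complete: 1.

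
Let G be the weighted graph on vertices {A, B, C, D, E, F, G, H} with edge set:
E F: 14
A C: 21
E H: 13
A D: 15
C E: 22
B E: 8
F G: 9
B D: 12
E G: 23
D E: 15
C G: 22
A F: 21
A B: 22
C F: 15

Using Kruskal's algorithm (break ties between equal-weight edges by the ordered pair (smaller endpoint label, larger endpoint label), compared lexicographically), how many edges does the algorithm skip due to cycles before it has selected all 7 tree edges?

0

Kruskal's algorithm — process edges by increasing weight (ties by edge label):
B E (8): add — endpoints in different components.
F G (9): add — endpoints in different components.
B D (12): add — endpoints in different components.
E H (13): add — endpoints in different components.
E F (14): add — endpoints in different components.
A D (15): add — endpoints in different components.
C F (15): add — endpoints in different components.
Edges rejected before the tree was complete: 0.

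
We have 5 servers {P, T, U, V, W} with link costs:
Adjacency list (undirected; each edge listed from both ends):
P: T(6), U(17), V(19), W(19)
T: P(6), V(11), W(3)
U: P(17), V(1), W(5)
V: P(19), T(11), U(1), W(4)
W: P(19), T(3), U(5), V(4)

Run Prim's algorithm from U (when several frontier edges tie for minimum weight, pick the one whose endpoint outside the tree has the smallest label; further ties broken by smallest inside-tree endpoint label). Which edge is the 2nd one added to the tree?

V-W

Prim, starting at U.
Step 1: cheapest edge leaving the tree is U V (1); add V.
Step 2: cheapest edge leaving the tree is V W (4); add W.
Step 3: cheapest edge leaving the tree is T W (3); add T.
Step 4: cheapest edge leaving the tree is P T (6); add P.
The 2nd edge added is V W.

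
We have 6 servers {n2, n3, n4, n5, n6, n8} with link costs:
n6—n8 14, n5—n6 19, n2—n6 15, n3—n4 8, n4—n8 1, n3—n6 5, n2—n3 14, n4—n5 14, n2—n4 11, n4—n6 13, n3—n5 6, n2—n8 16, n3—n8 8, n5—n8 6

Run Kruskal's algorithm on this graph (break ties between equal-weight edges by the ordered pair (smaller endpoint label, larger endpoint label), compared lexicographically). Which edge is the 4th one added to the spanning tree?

Kruskal's algorithm — process edges by increasing weight (ties by edge label):
n4—n8 (1): add. Components now {n3} {n2} {n4,n8} {n6} {n5}
n3—n6 (5): add. Components now {n3,n6} {n2} {n4,n8} {n5}
n3—n5 (6): add. Components now {n3,n5,n6} {n2} {n4,n8}
n5—n8 (6): add. Components now {n3,n4,n5,n6,n8} {n2}
n3—n4 (8): skip — n3 and n4 already connected.
n3—n8 (8): skip — n3 and n8 already connected.
n2—n4 (11): add. Components now {n2,n3,n4,n5,n6,n8}
The 4th edge added is n5—n8.

n5-n8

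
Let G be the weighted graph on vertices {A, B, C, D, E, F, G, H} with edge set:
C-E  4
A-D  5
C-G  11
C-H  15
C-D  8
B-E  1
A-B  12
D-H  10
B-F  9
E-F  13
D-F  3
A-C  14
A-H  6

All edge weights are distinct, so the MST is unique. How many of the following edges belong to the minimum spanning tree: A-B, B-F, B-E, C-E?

Sort edges by weight, then run Kruskal:
B-E (1): add — endpoints in different components.
D-F (3): add — endpoints in different components.
C-E (4): add — endpoints in different components.
A-D (5): add — endpoints in different components.
A-H (6): add — endpoints in different components.
C-D (8): add — endpoints in different components.
B-F (9): skip — B and F already connected.
D-H (10): skip — D and H already connected.
C-G (11): add — endpoints in different components.
MST edge set: {B-E, D-F, C-E, A-D, A-H, C-D, C-G}.
Of the listed edges, {B-E, C-E} are in the MST → 2.

2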